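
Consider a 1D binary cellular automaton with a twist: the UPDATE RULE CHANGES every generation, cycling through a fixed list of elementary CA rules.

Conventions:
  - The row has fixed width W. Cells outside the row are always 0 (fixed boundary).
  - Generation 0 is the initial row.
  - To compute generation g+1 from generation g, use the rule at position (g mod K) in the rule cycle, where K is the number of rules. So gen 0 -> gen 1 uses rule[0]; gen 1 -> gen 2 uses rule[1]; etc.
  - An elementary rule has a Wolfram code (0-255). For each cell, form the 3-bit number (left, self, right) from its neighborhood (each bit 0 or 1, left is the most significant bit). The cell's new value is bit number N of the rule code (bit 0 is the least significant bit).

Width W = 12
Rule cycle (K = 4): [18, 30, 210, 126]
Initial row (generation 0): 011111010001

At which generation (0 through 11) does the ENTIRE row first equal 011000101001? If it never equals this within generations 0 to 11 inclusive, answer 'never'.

Gen 0: 011111010001
Gen 1 (rule 18): 100000001010
Gen 2 (rule 30): 110000011011
Gen 3 (rule 210): 011000101001
Gen 4 (rule 126): 111101111111
Gen 5 (rule 18): 000000000000
Gen 6 (rule 30): 000000000000
Gen 7 (rule 210): 000000000000
Gen 8 (rule 126): 000000000000
Gen 9 (rule 18): 000000000000
Gen 10 (rule 30): 000000000000
Gen 11 (rule 210): 000000000000

Answer: 3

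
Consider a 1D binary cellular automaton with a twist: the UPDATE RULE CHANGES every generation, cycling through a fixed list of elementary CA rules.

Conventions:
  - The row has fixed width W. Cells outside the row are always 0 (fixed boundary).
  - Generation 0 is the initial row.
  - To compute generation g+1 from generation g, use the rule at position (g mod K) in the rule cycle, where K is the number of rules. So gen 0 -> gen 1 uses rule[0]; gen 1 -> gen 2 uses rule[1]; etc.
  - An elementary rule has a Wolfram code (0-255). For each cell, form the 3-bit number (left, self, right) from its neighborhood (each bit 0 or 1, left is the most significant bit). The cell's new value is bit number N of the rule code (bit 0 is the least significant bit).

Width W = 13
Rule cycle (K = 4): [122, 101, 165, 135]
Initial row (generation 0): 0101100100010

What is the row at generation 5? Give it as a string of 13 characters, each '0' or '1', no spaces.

Gen 0: 0101100100010
Gen 1 (rule 122): 1011111010101
Gen 2 (rule 101): 1100001111111
Gen 3 (rule 165): 0001100111110
Gen 4 (rule 135): 1110001011100
Gen 5 (rule 122): 1011010110110

Answer: 1011010110110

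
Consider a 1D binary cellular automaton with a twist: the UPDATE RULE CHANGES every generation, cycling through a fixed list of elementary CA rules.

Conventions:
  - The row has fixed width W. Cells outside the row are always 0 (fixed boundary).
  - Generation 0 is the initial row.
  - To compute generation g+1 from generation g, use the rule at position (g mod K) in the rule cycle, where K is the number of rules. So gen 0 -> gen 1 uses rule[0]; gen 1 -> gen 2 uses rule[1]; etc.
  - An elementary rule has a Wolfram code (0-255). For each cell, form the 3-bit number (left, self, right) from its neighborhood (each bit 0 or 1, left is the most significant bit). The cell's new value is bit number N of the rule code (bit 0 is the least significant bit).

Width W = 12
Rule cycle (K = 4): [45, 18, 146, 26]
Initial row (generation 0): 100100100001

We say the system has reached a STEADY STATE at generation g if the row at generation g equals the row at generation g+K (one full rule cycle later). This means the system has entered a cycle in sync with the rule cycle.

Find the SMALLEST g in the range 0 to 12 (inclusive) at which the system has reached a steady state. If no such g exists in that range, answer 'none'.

Answer: 10

Derivation:
Gen 0: 100100100001
Gen 1 (rule 45): 100100101101
Gen 2 (rule 18): 011011000000
Gen 3 (rule 146): 100000100000
Gen 4 (rule 26): 010001010000
Gen 5 (rule 45): 010101110111
Gen 6 (rule 18): 100000000000
Gen 7 (rule 146): 010000000000
Gen 8 (rule 26): 101000000000
Gen 9 (rule 45): 111011111111
Gen 10 (rule 18): 000000000000
Gen 11 (rule 146): 000000000000
Gen 12 (rule 26): 000000000000
Gen 13 (rule 45): 111111111111
Gen 14 (rule 18): 000000000000
Gen 15 (rule 146): 000000000000
Gen 16 (rule 26): 000000000000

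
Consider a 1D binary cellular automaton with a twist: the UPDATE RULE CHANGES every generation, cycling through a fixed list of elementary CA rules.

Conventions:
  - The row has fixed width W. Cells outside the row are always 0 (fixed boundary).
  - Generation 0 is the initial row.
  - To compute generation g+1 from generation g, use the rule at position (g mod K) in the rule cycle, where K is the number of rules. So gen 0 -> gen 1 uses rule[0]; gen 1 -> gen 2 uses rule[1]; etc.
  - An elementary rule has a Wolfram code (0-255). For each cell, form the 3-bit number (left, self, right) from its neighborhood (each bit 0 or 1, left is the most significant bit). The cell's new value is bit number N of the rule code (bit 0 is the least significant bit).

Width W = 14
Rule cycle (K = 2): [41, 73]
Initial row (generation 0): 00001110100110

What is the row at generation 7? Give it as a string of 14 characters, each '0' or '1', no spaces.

Gen 0: 00001110100110
Gen 1 (rule 41): 11101001000100
Gen 2 (rule 73): 10100000010001
Gen 3 (rule 41): 01001111000100
Gen 4 (rule 73): 00001001010001
Gen 5 (rule 41): 11100000100100
Gen 6 (rule 73): 10101110000001
Gen 7 (rule 41): 01011000111100

Answer: 01011000111100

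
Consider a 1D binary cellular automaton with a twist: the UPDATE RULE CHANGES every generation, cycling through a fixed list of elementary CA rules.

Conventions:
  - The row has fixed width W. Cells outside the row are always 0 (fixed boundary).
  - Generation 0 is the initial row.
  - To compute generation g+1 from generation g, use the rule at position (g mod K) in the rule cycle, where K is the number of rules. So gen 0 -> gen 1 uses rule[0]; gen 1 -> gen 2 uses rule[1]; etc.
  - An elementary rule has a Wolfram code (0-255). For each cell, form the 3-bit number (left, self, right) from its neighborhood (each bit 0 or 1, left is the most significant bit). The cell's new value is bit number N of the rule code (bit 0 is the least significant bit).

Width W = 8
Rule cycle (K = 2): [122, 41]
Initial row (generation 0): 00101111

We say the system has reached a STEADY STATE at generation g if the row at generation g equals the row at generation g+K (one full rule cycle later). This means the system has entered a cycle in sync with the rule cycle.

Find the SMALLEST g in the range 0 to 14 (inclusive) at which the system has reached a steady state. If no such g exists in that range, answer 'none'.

Answer: 7

Derivation:
Gen 0: 00101111
Gen 1 (rule 122): 01011001
Gen 2 (rule 41): 00110000
Gen 3 (rule 122): 01111000
Gen 4 (rule 41): 01000011
Gen 5 (rule 122): 10100111
Gen 6 (rule 41): 01000100
Gen 7 (rule 122): 10101010
Gen 8 (rule 41): 01010100
Gen 9 (rule 122): 10101010
Gen 10 (rule 41): 01010100
Gen 11 (rule 122): 10101010
Gen 12 (rule 41): 01010100
Gen 13 (rule 122): 10101010
Gen 14 (rule 41): 01010100
Gen 15 (rule 122): 10101010
Gen 16 (rule 41): 01010100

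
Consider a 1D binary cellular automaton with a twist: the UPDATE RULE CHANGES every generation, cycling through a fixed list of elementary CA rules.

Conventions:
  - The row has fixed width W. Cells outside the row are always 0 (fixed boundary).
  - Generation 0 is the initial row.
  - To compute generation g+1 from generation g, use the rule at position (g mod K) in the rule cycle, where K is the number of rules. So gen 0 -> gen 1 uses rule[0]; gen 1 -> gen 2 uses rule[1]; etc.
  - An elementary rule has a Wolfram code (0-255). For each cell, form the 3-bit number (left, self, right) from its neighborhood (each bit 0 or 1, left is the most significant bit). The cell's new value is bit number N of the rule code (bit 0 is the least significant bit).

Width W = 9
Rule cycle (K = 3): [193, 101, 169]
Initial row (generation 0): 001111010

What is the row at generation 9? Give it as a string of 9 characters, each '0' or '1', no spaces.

Gen 0: 001111010
Gen 1 (rule 193): 100111000
Gen 2 (rule 101): 100001011
Gen 3 (rule 169): 001100110
Gen 4 (rule 193): 100100010
Gen 5 (rule 101): 100101010
Gen 6 (rule 169): 000010100
Gen 7 (rule 193): 111000001
Gen 8 (rule 101): 001011101
Gen 9 (rule 169): 100111010

Answer: 100111010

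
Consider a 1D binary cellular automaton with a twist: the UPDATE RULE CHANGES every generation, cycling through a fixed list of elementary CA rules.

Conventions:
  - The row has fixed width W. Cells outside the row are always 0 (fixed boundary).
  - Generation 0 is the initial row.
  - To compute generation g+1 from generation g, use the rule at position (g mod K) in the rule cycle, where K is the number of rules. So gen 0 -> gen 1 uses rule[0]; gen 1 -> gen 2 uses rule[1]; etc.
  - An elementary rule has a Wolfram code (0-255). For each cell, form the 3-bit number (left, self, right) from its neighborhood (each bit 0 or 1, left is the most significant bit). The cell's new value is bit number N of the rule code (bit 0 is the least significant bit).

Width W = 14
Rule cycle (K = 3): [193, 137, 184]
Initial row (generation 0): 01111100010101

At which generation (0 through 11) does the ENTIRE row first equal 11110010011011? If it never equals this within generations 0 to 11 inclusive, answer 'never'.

Answer: never

Derivation:
Gen 0: 01111100010101
Gen 1 (rule 193): 00111101000000
Gen 2 (rule 137): 10111000011111
Gen 3 (rule 184): 01110100011110
Gen 4 (rule 193): 00110001001110
Gen 5 (rule 137): 10100100001100
Gen 6 (rule 184): 01010010001010
Gen 7 (rule 193): 00000000100000
Gen 8 (rule 137): 11111110001111
Gen 9 (rule 184): 11111101001110
Gen 10 (rule 193): 01111100000110
Gen 11 (rule 137): 01111001110100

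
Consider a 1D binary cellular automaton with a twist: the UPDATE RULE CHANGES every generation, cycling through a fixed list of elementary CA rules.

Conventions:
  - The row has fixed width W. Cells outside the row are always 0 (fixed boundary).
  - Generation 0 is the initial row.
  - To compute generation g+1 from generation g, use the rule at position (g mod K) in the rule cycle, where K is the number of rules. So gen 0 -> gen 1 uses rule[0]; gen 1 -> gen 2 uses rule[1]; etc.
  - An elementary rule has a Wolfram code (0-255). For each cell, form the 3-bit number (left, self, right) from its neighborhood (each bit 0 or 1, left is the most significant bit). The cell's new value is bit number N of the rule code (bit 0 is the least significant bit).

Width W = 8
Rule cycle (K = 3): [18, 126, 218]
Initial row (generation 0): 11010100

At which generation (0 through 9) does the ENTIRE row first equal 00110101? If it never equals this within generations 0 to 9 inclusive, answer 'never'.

Answer: never

Derivation:
Gen 0: 11010100
Gen 1 (rule 18): 00000010
Gen 2 (rule 126): 00000111
Gen 3 (rule 218): 00001111
Gen 4 (rule 18): 00010000
Gen 5 (rule 126): 00111000
Gen 6 (rule 218): 01111100
Gen 7 (rule 18): 10000010
Gen 8 (rule 126): 11000111
Gen 9 (rule 218): 11101111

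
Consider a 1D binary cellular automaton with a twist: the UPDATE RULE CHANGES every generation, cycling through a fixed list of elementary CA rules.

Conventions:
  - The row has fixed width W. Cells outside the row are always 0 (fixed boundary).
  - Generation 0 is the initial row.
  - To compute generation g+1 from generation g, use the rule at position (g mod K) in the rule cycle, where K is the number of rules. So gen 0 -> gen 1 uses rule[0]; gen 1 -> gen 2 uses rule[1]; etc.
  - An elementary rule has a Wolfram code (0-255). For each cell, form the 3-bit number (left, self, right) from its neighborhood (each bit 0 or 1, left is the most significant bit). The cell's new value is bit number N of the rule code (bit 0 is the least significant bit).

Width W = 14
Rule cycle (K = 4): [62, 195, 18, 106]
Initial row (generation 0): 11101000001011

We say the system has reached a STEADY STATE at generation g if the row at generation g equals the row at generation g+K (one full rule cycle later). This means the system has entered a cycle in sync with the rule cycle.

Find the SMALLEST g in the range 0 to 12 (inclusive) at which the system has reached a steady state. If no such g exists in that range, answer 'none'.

Answer: 8

Derivation:
Gen 0: 11101000001011
Gen 1 (rule 62): 10011100011110
Gen 2 (rule 195): 00101101101110
Gen 3 (rule 18): 01000000000001
Gen 4 (rule 106): 10000000000010
Gen 5 (rule 62): 11000000000111
Gen 6 (rule 195): 01011111111011
Gen 7 (rule 18): 10000000000000
Gen 8 (rule 106): 00000000000000
Gen 9 (rule 62): 00000000000000
Gen 10 (rule 195): 11111111111111
Gen 11 (rule 18): 00000000000000
Gen 12 (rule 106): 00000000000000
Gen 13 (rule 62): 00000000000000
Gen 14 (rule 195): 11111111111111
Gen 15 (rule 18): 00000000000000
Gen 16 (rule 106): 00000000000000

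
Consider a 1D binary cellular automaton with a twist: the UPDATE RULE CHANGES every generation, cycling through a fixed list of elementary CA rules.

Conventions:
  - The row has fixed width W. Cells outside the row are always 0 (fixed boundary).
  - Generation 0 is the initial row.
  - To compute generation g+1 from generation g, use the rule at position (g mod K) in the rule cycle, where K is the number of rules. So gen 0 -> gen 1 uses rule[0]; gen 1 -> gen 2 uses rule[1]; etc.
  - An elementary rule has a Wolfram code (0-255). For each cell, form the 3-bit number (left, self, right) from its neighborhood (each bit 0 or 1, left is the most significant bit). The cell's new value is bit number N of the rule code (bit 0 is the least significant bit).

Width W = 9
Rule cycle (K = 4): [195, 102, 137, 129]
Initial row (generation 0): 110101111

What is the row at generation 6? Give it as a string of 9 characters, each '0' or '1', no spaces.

Answer: 000011001

Derivation:
Gen 0: 110101111
Gen 1 (rule 195): 010000111
Gen 2 (rule 102): 110001001
Gen 3 (rule 137): 100100000
Gen 4 (rule 129): 000001111
Gen 5 (rule 195): 111110111
Gen 6 (rule 102): 000011001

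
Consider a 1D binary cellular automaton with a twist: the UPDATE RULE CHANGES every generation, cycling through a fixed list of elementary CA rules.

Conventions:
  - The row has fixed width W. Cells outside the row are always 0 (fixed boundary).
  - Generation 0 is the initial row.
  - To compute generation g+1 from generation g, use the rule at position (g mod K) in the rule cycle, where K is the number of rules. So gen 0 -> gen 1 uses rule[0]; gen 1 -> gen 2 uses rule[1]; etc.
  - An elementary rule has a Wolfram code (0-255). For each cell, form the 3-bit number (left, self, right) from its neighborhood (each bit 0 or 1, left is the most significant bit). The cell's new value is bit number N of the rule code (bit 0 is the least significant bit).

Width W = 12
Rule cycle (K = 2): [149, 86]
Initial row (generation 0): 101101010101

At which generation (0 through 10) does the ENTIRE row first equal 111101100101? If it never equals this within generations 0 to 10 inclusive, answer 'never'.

Gen 0: 101101010101
Gen 1 (rule 149): 100001010101
Gen 2 (rule 86): 110011010101
Gen 3 (rule 149): 001000010101
Gen 4 (rule 86): 011100110101
Gen 5 (rule 149): 001010000101
Gen 6 (rule 86): 011011001101
Gen 7 (rule 149): 000000100001
Gen 8 (rule 86): 000001110011
Gen 9 (rule 149): 111100101000
Gen 10 (rule 86): 000111101100

Answer: never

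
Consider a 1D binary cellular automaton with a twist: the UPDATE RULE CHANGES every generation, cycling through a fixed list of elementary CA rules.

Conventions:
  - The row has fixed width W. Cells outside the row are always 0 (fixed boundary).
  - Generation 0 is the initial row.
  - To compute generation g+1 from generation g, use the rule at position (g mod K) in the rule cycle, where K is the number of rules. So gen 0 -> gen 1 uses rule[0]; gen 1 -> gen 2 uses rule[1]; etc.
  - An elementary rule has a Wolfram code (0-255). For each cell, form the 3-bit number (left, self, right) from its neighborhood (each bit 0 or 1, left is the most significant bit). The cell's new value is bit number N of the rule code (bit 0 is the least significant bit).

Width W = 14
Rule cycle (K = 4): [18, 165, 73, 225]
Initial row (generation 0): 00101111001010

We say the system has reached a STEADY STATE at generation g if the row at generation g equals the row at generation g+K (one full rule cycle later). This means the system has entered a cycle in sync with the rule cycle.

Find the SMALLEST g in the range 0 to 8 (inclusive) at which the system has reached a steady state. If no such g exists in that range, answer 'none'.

Answer: none

Derivation:
Gen 0: 00101111001010
Gen 1 (rule 18): 01000000110001
Gen 2 (rule 165): 01011110000101
Gen 3 (rule 73): 00010010110000
Gen 4 (rule 225): 11000001010111
Gen 5 (rule 18): 00100010000000
Gen 6 (rule 165): 10101010111111
Gen 7 (rule 73): 00000000100001
Gen 8 (rule 225): 11111110001100
Gen 9 (rule 18): 00000001010010
Gen 10 (rule 165): 11111101110010
Gen 11 (rule 73): 10000101010000
Gen 12 (rule 225): 00110010100111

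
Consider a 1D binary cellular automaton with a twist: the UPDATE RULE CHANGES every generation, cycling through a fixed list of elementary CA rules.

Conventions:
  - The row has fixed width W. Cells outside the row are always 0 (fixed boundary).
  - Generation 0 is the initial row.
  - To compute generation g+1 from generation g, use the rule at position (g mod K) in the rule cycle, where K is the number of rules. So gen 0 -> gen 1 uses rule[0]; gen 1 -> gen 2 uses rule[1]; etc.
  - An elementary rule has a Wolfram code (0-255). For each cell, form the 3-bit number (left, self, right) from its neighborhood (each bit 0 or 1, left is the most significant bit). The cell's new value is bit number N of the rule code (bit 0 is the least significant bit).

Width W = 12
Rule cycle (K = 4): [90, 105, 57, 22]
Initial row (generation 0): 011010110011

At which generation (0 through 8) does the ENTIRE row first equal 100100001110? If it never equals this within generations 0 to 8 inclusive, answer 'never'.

Gen 0: 011010110011
Gen 1 (rule 90): 111000111111
Gen 2 (rule 105): 101010100001
Gen 3 (rule 57): 010101011100
Gen 4 (rule 22): 110101000010
Gen 5 (rule 90): 110000100101
Gen 6 (rule 105): 110110000010
Gen 7 (rule 57): 101101111001
Gen 8 (rule 22): 100000000111

Answer: never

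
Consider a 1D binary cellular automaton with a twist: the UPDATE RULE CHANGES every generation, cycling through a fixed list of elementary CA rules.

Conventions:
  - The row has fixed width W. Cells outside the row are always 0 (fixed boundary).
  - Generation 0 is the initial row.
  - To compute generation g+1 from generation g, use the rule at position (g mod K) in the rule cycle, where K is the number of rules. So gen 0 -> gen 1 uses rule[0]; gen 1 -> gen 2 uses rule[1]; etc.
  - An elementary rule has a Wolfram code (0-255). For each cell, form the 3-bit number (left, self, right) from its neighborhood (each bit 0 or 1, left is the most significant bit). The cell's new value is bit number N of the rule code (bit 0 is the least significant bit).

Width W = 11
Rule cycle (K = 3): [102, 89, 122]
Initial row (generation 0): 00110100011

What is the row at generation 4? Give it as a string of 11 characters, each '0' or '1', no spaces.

Gen 0: 00110100011
Gen 1 (rule 102): 01011100101
Gen 2 (rule 89): 00010110000
Gen 3 (rule 122): 00101111000
Gen 4 (rule 102): 01110001000

Answer: 01110001000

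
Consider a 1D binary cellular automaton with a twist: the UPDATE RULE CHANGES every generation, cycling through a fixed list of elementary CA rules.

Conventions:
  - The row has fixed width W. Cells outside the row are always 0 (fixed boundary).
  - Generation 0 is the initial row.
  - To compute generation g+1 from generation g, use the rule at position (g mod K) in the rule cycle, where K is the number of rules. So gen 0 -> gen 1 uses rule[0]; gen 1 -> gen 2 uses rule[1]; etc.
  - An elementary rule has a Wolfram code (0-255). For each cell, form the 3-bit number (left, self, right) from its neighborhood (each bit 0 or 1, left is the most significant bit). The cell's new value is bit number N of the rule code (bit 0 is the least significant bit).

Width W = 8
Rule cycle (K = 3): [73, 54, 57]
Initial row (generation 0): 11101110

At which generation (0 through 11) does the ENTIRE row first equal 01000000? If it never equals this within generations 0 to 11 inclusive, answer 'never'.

Gen 0: 11101110
Gen 1 (rule 73): 10101010
Gen 2 (rule 54): 11111111
Gen 3 (rule 57): 10000000
Gen 4 (rule 73): 00111111
Gen 5 (rule 54): 01000000
Gen 6 (rule 57): 00111111
Gen 7 (rule 73): 10100001
Gen 8 (rule 54): 11110011
Gen 9 (rule 57): 10001010
Gen 10 (rule 73): 00100000
Gen 11 (rule 54): 01110000

Answer: 5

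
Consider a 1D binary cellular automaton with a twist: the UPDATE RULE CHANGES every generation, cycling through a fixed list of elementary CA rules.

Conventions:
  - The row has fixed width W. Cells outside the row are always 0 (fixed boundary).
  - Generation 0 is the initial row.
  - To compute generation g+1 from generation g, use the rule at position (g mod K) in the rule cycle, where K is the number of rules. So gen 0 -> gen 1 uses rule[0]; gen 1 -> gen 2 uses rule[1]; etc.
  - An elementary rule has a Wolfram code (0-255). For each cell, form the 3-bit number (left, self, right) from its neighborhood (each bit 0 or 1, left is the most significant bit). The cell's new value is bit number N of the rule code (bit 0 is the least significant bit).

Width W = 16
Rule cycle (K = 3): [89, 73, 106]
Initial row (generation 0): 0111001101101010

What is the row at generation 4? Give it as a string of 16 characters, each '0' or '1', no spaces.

Gen 0: 0111001101101010
Gen 1 (rule 89): 0101101101100001
Gen 2 (rule 73): 0001101101101100
Gen 3 (rule 106): 0011111111111100
Gen 4 (rule 89): 1010000000000111

Answer: 1010000000000111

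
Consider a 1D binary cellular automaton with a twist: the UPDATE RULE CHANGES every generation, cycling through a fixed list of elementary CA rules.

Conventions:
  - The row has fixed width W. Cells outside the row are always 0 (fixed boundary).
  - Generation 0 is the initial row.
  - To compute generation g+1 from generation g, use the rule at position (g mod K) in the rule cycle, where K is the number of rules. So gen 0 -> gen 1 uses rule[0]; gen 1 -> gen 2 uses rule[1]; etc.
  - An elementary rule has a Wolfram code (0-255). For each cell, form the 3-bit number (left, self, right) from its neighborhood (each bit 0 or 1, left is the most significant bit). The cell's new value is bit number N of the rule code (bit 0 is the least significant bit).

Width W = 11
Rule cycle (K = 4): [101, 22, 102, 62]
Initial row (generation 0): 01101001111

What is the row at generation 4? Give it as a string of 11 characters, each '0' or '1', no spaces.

Answer: 10111011111

Derivation:
Gen 0: 01101001111
Gen 1 (rule 101): 00111000001
Gen 2 (rule 22): 01000100011
Gen 3 (rule 102): 11001100101
Gen 4 (rule 62): 10111011111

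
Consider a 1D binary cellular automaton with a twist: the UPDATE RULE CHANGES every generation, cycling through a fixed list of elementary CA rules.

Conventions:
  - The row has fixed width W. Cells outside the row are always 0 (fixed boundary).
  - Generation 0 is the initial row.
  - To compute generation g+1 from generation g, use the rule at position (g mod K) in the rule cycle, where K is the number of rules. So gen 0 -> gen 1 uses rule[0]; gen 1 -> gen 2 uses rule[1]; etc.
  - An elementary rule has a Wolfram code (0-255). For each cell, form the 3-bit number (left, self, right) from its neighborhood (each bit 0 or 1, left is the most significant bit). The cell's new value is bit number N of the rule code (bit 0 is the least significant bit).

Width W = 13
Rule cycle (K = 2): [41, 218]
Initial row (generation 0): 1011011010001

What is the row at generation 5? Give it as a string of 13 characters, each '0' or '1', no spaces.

Answer: 0100001001000

Derivation:
Gen 0: 1011011010001
Gen 1 (rule 41): 0110110100100
Gen 2 (rule 218): 1110110011010
Gen 3 (rule 41): 1001100010100
Gen 4 (rule 218): 0111110100010
Gen 5 (rule 41): 0100001001000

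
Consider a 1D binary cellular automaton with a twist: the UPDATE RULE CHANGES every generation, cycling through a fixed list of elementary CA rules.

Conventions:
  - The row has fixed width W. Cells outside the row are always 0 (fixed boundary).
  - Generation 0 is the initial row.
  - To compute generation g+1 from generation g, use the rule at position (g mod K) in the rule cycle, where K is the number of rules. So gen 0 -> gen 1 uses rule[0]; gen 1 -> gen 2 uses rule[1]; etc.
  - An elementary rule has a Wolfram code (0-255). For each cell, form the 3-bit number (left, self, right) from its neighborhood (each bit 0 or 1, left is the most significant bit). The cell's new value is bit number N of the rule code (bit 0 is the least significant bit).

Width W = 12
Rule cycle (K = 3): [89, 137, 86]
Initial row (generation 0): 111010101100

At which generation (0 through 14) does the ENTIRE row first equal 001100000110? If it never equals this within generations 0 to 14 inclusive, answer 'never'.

Gen 0: 111010101100
Gen 1 (rule 89): 101000001111
Gen 2 (rule 137): 000011101110
Gen 3 (rule 86): 000100100011
Gen 4 (rule 89): 110010011011
Gen 5 (rule 137): 100000010010
Gen 6 (rule 86): 110000111111
Gen 7 (rule 89): 111110100001
Gen 8 (rule 137): 111100001100
Gen 9 (rule 86): 000110010110
Gen 10 (rule 89): 110111000111
Gen 11 (rule 137): 100110010110
Gen 12 (rule 86): 111011110011
Gen 13 (rule 89): 101010011011
Gen 14 (rule 137): 000000010010

Answer: never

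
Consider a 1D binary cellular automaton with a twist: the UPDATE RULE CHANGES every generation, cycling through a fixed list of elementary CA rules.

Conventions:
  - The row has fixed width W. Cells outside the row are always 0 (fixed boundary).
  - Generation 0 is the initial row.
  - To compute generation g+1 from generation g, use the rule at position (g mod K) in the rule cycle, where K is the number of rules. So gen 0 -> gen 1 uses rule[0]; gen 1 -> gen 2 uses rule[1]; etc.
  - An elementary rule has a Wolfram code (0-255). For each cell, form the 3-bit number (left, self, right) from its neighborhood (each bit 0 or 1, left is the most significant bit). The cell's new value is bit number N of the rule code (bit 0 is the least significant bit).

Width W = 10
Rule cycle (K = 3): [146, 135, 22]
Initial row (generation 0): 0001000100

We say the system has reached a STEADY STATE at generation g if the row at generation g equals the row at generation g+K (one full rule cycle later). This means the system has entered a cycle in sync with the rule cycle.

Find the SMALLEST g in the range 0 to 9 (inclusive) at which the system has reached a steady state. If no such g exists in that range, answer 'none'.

Answer: 6

Derivation:
Gen 0: 0001000100
Gen 1 (rule 146): 0010101010
Gen 2 (rule 135): 1110101010
Gen 3 (rule 22): 0000101011
Gen 4 (rule 146): 0001000000
Gen 5 (rule 135): 1111011111
Gen 6 (rule 22): 0000000000
Gen 7 (rule 146): 0000000000
Gen 8 (rule 135): 1111111111
Gen 9 (rule 22): 0000000000
Gen 10 (rule 146): 0000000000
Gen 11 (rule 135): 1111111111
Gen 12 (rule 22): 0000000000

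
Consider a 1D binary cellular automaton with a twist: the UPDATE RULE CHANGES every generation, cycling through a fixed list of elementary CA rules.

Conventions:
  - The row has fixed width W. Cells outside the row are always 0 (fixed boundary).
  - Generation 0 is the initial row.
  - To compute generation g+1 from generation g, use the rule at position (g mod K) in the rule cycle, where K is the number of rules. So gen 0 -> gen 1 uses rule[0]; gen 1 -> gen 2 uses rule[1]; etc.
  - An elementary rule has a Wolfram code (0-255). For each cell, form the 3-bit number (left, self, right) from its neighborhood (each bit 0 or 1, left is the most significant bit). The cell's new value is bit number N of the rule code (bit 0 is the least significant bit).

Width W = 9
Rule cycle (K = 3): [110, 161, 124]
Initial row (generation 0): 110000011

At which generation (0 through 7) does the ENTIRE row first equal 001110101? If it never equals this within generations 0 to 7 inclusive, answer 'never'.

Gen 0: 110000011
Gen 1 (rule 110): 110000111
Gen 2 (rule 161): 000110010
Gen 3 (rule 124): 000111011
Gen 4 (rule 110): 001101111
Gen 5 (rule 161): 100010110
Gen 6 (rule 124): 110011111
Gen 7 (rule 110): 110110001

Answer: never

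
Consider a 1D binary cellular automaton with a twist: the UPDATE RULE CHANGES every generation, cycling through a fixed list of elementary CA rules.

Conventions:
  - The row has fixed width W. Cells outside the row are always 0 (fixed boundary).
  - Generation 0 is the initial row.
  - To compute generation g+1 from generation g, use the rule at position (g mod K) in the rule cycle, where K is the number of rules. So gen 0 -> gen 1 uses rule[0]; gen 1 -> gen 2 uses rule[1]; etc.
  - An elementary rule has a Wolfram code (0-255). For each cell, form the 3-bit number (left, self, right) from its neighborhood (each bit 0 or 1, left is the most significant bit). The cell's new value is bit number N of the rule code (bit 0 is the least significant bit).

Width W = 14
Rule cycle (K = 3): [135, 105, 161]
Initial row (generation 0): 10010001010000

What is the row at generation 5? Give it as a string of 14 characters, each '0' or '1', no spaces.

Gen 0: 10010001010000
Gen 1 (rule 135): 10110111010111
Gen 2 (rule 105): 01111101101101
Gen 3 (rule 161): 00111010010010
Gen 4 (rule 135): 11010010110110
Gen 5 (rule 105): 11100001111110

Answer: 11100001111110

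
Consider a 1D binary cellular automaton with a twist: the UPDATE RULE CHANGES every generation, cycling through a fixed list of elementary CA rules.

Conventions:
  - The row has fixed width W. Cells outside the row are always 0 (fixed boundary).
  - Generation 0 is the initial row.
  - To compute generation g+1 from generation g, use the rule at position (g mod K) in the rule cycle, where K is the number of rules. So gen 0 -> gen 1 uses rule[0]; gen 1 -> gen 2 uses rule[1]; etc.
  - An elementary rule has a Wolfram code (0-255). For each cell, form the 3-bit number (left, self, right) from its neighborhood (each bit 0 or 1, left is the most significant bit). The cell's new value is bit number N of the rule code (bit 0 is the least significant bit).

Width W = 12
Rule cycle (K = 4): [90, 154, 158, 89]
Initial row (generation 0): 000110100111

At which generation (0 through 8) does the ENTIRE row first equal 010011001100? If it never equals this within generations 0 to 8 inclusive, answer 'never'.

Gen 0: 000110100111
Gen 1 (rule 90): 001110011101
Gen 2 (rule 154): 011101111000
Gen 3 (rule 158): 111001110100
Gen 4 (rule 89): 101101010011
Gen 5 (rule 90): 001100001111
Gen 6 (rule 154): 011010011110
Gen 7 (rule 158): 110011111101
Gen 8 (rule 89): 111010000100

Answer: never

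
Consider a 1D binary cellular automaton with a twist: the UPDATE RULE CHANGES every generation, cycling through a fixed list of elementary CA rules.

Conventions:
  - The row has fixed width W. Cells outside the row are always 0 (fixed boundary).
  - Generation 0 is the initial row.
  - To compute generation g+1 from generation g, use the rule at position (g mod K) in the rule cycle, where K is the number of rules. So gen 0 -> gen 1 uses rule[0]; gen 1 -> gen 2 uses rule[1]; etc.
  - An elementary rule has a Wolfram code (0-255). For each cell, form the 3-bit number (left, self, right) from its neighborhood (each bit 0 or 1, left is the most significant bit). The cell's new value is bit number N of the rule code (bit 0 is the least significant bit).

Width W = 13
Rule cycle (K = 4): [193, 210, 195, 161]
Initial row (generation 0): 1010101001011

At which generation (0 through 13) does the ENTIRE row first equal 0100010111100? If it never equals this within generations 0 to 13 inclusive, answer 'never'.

Answer: 10

Derivation:
Gen 0: 1010101001011
Gen 1 (rule 193): 0000000000001
Gen 2 (rule 210): 0000000000010
Gen 3 (rule 195): 1111111111100
Gen 4 (rule 161): 0111111111001
Gen 5 (rule 193): 0011111111000
Gen 6 (rule 210): 0101111111100
Gen 7 (rule 195): 1000111111101
Gen 8 (rule 161): 0010011111010
Gen 9 (rule 193): 1000001111000
Gen 10 (rule 210): 0100010111100
Gen 11 (rule 195): 1001100011101
Gen 12 (rule 161): 0000001001010
Gen 13 (rule 193): 1111100000000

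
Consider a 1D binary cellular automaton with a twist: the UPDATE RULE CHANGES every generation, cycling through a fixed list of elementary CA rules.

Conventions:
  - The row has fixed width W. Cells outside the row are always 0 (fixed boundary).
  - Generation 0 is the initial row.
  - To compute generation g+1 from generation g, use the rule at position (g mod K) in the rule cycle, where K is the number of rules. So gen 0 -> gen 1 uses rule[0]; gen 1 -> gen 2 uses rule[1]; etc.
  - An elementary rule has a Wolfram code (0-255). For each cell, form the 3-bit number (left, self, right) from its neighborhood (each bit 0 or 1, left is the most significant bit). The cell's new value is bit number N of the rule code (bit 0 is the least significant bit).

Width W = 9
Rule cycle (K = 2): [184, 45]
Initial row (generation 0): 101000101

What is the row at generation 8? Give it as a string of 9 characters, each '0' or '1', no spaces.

Gen 0: 101000101
Gen 1 (rule 184): 010100010
Gen 2 (rule 45): 011101010
Gen 3 (rule 184): 011010101
Gen 4 (rule 45): 010111111
Gen 5 (rule 184): 001111110
Gen 6 (rule 45): 101000000
Gen 7 (rule 184): 010100000
Gen 8 (rule 45): 011101111

Answer: 011101111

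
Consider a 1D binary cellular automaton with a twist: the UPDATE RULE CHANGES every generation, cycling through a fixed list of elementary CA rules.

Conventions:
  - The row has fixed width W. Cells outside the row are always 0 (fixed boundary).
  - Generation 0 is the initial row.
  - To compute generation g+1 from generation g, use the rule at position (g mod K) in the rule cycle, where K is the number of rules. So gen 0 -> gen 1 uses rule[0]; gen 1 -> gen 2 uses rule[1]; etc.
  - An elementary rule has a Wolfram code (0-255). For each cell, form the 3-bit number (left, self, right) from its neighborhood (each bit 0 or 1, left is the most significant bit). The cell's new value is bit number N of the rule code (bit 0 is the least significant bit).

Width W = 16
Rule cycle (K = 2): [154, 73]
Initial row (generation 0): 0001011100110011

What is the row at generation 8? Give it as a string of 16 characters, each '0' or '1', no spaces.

Answer: 0000011000000001

Derivation:
Gen 0: 0001011100110011
Gen 1 (rule 154): 0010011011101110
Gen 2 (rule 73): 1000011010101010
Gen 3 (rule 154): 0100110000000001
Gen 4 (rule 73): 0000110111111100
Gen 5 (rule 154): 0001100111111010
Gen 6 (rule 73): 1101100100001000
Gen 7 (rule 154): 1001011010010100
Gen 8 (rule 73): 0000011000000001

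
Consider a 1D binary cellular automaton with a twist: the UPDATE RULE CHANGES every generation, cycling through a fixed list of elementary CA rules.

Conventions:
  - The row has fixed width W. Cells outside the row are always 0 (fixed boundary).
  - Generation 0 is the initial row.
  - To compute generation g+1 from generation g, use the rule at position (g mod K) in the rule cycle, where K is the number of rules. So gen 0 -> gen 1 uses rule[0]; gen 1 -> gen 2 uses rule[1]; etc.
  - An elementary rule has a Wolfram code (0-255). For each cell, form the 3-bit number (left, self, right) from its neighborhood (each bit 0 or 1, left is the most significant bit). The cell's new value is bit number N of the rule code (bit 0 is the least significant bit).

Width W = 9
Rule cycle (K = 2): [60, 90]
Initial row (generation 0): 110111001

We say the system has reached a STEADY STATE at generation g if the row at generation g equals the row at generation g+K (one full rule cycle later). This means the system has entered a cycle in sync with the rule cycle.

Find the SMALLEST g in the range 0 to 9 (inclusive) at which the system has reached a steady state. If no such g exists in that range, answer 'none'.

Answer: none

Derivation:
Gen 0: 110111001
Gen 1 (rule 60): 101100101
Gen 2 (rule 90): 001111000
Gen 3 (rule 60): 001000100
Gen 4 (rule 90): 010101010
Gen 5 (rule 60): 011111111
Gen 6 (rule 90): 110000001
Gen 7 (rule 60): 101000001
Gen 8 (rule 90): 000100010
Gen 9 (rule 60): 000110011
Gen 10 (rule 90): 001111111
Gen 11 (rule 60): 001000000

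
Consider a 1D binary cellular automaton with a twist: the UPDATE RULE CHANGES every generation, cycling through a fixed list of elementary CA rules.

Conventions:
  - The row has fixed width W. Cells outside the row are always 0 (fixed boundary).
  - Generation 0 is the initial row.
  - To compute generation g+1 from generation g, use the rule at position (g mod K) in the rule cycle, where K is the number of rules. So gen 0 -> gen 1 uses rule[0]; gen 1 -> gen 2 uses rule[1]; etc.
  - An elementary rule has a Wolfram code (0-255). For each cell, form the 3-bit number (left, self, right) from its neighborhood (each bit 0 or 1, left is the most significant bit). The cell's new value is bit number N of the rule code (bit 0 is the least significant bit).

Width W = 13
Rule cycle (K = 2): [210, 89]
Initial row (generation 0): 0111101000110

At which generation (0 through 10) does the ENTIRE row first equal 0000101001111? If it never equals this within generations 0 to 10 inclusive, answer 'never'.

Gen 0: 0111101000110
Gen 1 (rule 210): 1011100101011
Gen 2 (rule 89): 0010110000011
Gen 3 (rule 210): 0100011000101
Gen 4 (rule 89): 0011011110000
Gen 5 (rule 210): 0101001111000
Gen 6 (rule 89): 0000101001111
Gen 7 (rule 210): 0001000110111
Gen 8 (rule 89): 1100110110101
Gen 9 (rule 210): 0111010010000
Gen 10 (rule 89): 0101001001111

Answer: 6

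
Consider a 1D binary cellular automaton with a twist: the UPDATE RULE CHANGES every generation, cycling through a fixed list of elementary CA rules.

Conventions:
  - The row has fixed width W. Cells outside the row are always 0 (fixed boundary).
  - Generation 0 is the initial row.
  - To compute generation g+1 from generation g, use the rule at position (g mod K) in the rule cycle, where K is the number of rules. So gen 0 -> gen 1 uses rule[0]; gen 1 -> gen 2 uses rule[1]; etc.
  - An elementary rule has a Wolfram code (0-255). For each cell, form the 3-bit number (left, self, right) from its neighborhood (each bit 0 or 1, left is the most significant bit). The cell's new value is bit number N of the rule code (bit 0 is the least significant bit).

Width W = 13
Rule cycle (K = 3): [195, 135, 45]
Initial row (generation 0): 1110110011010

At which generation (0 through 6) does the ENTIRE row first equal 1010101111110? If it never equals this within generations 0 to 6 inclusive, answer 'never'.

Answer: 3

Derivation:
Gen 0: 1110110011010
Gen 1 (rule 195): 0110010101000
Gen 2 (rule 135): 1000110101011
Gen 3 (rule 45): 1010101111110
Gen 4 (rule 195): 0000000111110
Gen 5 (rule 135): 1111111011100
Gen 6 (rule 45): 1000000110001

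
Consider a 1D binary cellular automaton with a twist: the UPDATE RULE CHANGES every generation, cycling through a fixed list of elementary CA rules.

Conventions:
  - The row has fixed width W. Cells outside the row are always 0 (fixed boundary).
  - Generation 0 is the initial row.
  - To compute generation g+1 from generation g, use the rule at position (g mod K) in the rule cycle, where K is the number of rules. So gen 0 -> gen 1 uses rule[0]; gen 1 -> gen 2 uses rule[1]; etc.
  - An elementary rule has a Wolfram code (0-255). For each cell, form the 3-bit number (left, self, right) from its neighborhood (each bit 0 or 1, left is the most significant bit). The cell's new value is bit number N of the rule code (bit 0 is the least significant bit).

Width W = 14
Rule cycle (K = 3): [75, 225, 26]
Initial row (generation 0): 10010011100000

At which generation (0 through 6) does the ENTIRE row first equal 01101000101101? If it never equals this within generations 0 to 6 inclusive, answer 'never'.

Gen 0: 10010011100000
Gen 1 (rule 75): 00100110101111
Gen 2 (rule 225): 10000011010111
Gen 3 (rule 26): 01000110000100
Gen 4 (rule 75): 10011110111001
Gen 5 (rule 225): 00001111011000
Gen 6 (rule 26): 00011000010100

Answer: never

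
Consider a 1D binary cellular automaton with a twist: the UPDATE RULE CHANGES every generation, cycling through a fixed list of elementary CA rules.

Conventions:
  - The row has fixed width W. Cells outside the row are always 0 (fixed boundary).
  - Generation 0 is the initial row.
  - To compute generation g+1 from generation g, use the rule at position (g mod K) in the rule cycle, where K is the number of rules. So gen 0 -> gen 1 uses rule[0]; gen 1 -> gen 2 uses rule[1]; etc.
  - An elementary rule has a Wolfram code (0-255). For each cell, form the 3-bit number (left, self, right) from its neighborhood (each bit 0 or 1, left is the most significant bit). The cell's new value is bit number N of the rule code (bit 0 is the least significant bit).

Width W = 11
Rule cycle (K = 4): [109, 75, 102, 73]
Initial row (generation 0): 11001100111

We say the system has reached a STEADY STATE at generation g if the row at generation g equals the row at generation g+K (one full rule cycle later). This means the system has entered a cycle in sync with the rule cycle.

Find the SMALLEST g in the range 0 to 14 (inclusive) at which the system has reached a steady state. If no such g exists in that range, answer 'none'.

Answer: none

Derivation:
Gen 0: 11001100111
Gen 1 (rule 109): 11001100101
Gen 2 (rule 75): 11011101000
Gen 3 (rule 102): 01100111000
Gen 4 (rule 73): 01100101011
Gen 5 (rule 109): 01100111111
Gen 6 (rule 75): 11101100001
Gen 7 (rule 102): 00110100011
Gen 8 (rule 73): 10110001011
Gen 9 (rule 109): 11110101111
Gen 10 (rule 75): 10010001001
Gen 11 (rule 102): 10110011011
Gen 12 (rule 73): 00110011011
Gen 13 (rule 109): 10110011111
Gen 14 (rule 75): 00110110001
Gen 15 (rule 102): 01011010011
Gen 16 (rule 73): 00011000011
Gen 17 (rule 109): 11011011011
Gen 18 (rule 75): 11011011011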